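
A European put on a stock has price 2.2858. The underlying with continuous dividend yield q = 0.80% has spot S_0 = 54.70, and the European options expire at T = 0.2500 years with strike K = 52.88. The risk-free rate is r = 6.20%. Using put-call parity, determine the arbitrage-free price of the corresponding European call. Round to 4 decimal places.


Answer: Call price = 4.8098

Derivation:
Put-call parity: C - P = S_0 * exp(-qT) - K * exp(-rT).
S_0 * exp(-qT) = 54.7000 * 0.99800200 = 54.59070933
K * exp(-rT) = 52.8800 * 0.98461951 = 52.06667952
C = P + S*exp(-qT) - K*exp(-rT)
C = 2.2858 + 54.59070933 - 52.06667952 = 4.8098


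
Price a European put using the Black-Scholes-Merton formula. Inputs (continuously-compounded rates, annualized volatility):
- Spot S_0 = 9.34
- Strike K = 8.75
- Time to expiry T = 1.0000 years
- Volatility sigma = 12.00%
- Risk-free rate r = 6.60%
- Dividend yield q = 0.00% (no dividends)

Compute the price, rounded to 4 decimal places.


d1 = (ln(S/K) + (r - q + 0.5*sigma^2) * T) / (sigma * sqrt(T)) = 1.15377127
d2 = d1 - sigma * sqrt(T) = 1.03377127
exp(-rT) = 0.93613086; exp(-qT) = 1.00000000
P = K * exp(-rT) * N(-d2) - S_0 * exp(-qT) * N(-d1)
N(-d1) = 0.12429698; N(-d2) = 0.15062155
P = 8.7500 * 0.93613086 * 0.15062155 - 9.3400 * 1.00000000 * 0.12429698 = 0.0728

Answer: Price = 0.0728


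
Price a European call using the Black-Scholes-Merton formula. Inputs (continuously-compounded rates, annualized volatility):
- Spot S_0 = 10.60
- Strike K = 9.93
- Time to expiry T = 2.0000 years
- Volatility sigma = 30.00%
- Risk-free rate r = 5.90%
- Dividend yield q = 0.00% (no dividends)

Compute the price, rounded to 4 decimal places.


Answer: Price = 2.6665

Derivation:
d1 = (ln(S/K) + (r - q + 0.5*sigma^2) * T) / (sigma * sqrt(T)) = 0.64415901
d2 = d1 - sigma * sqrt(T) = 0.21989494
exp(-rT) = 0.88869605; exp(-qT) = 1.00000000
C = S_0 * exp(-qT) * N(d1) - K * exp(-rT) * N(d2)
N(d1) = 0.74026384; N(d2) = 0.58702351
C = 10.6000 * 1.00000000 * 0.74026384 - 9.9300 * 0.88869605 * 0.58702351 = 2.6665


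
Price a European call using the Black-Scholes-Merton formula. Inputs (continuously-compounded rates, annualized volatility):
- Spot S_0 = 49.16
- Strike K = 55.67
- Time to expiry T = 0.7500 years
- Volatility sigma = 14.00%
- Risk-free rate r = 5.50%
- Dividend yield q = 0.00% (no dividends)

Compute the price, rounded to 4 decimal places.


Answer: Price = 0.9088

Derivation:
d1 = (ln(S/K) + (r - q + 0.5*sigma^2) * T) / (sigma * sqrt(T)) = -0.62486717
d2 = d1 - sigma * sqrt(T) = -0.74611072
exp(-rT) = 0.95958920; exp(-qT) = 1.00000000
C = S_0 * exp(-qT) * N(d1) - K * exp(-rT) * N(d2)
N(d1) = 0.26602912; N(d2) = 0.22780027
C = 49.1600 * 1.00000000 * 0.26602912 - 55.6700 * 0.95958920 * 0.22780027 = 0.9088


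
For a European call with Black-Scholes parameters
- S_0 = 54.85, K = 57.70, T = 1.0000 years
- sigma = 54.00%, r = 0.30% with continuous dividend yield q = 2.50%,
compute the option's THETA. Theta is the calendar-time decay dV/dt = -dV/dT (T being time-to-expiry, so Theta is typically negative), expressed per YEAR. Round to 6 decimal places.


Answer: Theta = -5.028075

Derivation:
d1 = 0.1354537282; d2 = -0.4045462718
phi(d1) = 0.3952991775; exp(-qT) = 0.9753099120; exp(-rT) = 0.9970044955
Theta = -S*exp(-qT)*phi(d1)*sigma/(2*sqrt(T)) - r*K*exp(-rT)*N(d2) + q*S*exp(-qT)*N(d1)
N(d1) = 0.5538734267; N(d2) = 0.3429055294; sqrt(T) = 1.0000000000
Term 1 = -54.8500 * 0.9753099120 * 0.3952991775 * 0.5400 / (2 * 1.0000000000) = -5.7096428716
Term 2 = -0.0030 * 57.7000 * 0.9970044955 * 0.3429055294 = -0.0591791431
Term 3 = 0.0250 * 54.8500 * 0.9753099120 * 0.5538734267 = 0.7407468408
Theta = -5.7096428716 + (-0.0591791431) + (0.7407468408) = -5.028075


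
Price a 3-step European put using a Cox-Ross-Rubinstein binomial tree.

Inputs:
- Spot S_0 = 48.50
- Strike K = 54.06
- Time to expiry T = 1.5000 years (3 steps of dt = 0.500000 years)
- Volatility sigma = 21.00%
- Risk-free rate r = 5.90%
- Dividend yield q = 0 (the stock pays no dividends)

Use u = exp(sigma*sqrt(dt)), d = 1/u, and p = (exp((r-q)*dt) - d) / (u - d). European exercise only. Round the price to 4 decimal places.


dt = T/N = 0.500000
u = exp(sigma*sqrt(dt)) = 1.160084; d = 1/u = 0.862007
p = (exp((r-q)*dt) - d) / (u - d) = 0.563387
Discount per step: exp(-r*dt) = 0.970931
Stock lattice S(k, i) with i counting down-moves:
  k=0: S(0,0) = 48.5000
  k=1: S(1,0) = 56.2641; S(1,1) = 41.8073
  k=2: S(2,0) = 65.2711; S(2,1) = 48.5000; S(2,2) = 36.0382
  k=3: S(3,0) = 75.7199; S(3,1) = 56.2641; S(3,2) = 41.8073; S(3,3) = 31.0651
Terminal payoffs V(N, i) = max(K - S_T, 0):
  V(3,0) = 0.000000; V(3,1) = 0.000000; V(3,2) = 12.252683; V(3,3) = 22.994853
Backward induction: V(k, i) = exp(-r*dt) * [p * V(k+1, i) + (1-p) * V(k+1, i+1)].
  V(2,0) = exp(-r*dt) * [p*0.000000 + (1-p)*0.000000] = 0.000000
  V(2,1) = exp(-r*dt) * [p*0.000000 + (1-p)*12.252683] = 5.194173
  V(2,2) = exp(-r*dt) * [p*12.252683 + (1-p)*22.994853] = 16.450343
  V(1,0) = exp(-r*dt) * [p*0.000000 + (1-p)*5.194173] = 2.201921
  V(1,1) = exp(-r*dt) * [p*5.194173 + (1-p)*16.450343] = 9.814913
  V(0,0) = exp(-r*dt) * [p*2.201921 + (1-p)*9.814913] = 5.365222

Answer: Price = V(0,0) = 5.3652


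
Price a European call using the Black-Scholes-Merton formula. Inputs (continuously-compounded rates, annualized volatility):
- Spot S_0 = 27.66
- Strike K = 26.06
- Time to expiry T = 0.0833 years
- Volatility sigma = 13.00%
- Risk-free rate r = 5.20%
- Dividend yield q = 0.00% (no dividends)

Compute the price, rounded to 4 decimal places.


Answer: Price = 1.7309

Derivation:
d1 = (ln(S/K) + (r - q + 0.5*sigma^2) * T) / (sigma * sqrt(T)) = 1.72230250
d2 = d1 - sigma * sqrt(T) = 1.68478224
exp(-rT) = 0.99567777; exp(-qT) = 1.00000000
C = S_0 * exp(-qT) * N(d1) - K * exp(-rT) * N(d2)
N(d1) = 0.95749263; N(d2) = 0.95398470
C = 27.6600 * 1.00000000 * 0.95749263 - 26.0600 * 0.99567777 * 0.95398470 = 1.7309


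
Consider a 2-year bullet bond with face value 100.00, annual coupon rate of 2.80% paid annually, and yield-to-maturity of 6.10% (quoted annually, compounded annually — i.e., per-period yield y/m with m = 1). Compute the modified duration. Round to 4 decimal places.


Answer: Modified duration = 1.8585

Derivation:
Coupon per period c = face * coupon_rate / m = 2.800000
Periods per year m = 1; per-period yield y/m = 0.061000
Number of cashflows N = 2
Cashflows (t years, CF_t, discount factor 1/(1+y/m)^(m*t), PV):
  t = 1.0000: CF_t = 2.800000, DF = 0.942507, PV = 2.639020
  t = 2.0000: CF_t = 102.800000, DF = 0.888320, PV = 91.319252
Price P = sum_t PV_t = 93.958272
First compute Macaulay numerator sum_t t * PV_t:
  t * PV_t at t = 1.0000: 2.639020
  t * PV_t at t = 2.0000: 182.638505
Macaulay duration D = 185.277524 / 93.958272 = 1.971913
Modified duration = D / (1 + y/m) = 1.971913 / (1 + 0.061000) = 1.858542


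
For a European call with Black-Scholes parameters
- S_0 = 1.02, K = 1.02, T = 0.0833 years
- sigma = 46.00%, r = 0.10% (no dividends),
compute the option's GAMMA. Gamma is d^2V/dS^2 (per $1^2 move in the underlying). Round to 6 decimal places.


Answer: Gamma = 2.939372

Derivation:
d1 = 0.0670094297; d2 = -0.0657545715
phi(d1) = 0.3980476071; exp(-qT) = 1.0000000000; exp(-rT) = 0.9999167035
Gamma = exp(-qT) * phi(d1) / (S * sigma * sqrt(T)) = 1.0000000000 * 0.3980476071 / (1.0200 * 0.4600 * 0.2886173938) = 2.939372


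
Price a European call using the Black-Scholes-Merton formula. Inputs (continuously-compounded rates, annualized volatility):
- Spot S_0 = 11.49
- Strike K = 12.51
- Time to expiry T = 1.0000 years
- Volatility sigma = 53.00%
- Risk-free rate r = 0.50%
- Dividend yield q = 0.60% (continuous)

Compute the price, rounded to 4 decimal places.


d1 = (ln(S/K) + (r - q + 0.5*sigma^2) * T) / (sigma * sqrt(T)) = 0.10263918
d2 = d1 - sigma * sqrt(T) = -0.42736082
exp(-rT) = 0.99501248; exp(-qT) = 0.99401796
C = S_0 * exp(-qT) * N(d1) - K * exp(-rT) * N(d2)
N(d1) = 0.54087533; N(d2) = 0.33455827
C = 11.4900 * 0.99401796 * 0.54087533 - 12.5100 * 0.99501248 * 0.33455827 = 2.0130

Answer: Price = 2.0130


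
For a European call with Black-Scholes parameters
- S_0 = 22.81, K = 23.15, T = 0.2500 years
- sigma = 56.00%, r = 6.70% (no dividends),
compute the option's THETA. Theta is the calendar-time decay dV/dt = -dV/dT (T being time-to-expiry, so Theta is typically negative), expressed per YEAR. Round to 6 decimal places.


d1 = 0.1469794849; d2 = -0.1330205151
phi(d1) = 0.3946563007; exp(-qT) = 1.0000000000; exp(-rT) = 0.9833895013
Theta = -S*exp(-qT)*phi(d1)*sigma/(2*sqrt(T)) - r*K*exp(-rT)*N(d2) + q*S*exp(-qT)*N(d1)
N(d1) = 0.5584258934; N(d2) = 0.4470885780; sqrt(T) = 0.5000000000
Term 1 = -22.8100 * 1.0000000000 * 0.3946563007 * 0.5600 / (2 * 0.5000000000) = -5.0411817226
Term 2 = -0.0670 * 23.1500 * 0.9833895013 * 0.4470885780 = -0.6819380766
Term 3 = 0 (no dividend yield, q = 0)
Theta = -5.0411817226 + (-0.6819380766) + (0.0000000000) = -5.723120

Answer: Theta = -5.723120


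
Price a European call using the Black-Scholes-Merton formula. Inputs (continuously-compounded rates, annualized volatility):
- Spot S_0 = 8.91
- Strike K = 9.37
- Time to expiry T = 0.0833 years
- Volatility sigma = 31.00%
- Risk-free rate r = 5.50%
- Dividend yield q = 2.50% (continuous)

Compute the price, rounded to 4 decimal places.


d1 = (ln(S/K) + (r - q + 0.5*sigma^2) * T) / (sigma * sqrt(T)) = -0.48995873
d2 = d1 - sigma * sqrt(T) = -0.57943012
exp(-rT) = 0.99542898; exp(-qT) = 0.99791967
C = S_0 * exp(-qT) * N(d1) - K * exp(-rT) * N(d2)
N(d1) = 0.31208155; N(d2) = 0.28114949
C = 8.9100 * 0.99791967 * 0.31208155 - 9.3700 * 0.99542898 * 0.28114949 = 0.1525

Answer: Price = 0.1525


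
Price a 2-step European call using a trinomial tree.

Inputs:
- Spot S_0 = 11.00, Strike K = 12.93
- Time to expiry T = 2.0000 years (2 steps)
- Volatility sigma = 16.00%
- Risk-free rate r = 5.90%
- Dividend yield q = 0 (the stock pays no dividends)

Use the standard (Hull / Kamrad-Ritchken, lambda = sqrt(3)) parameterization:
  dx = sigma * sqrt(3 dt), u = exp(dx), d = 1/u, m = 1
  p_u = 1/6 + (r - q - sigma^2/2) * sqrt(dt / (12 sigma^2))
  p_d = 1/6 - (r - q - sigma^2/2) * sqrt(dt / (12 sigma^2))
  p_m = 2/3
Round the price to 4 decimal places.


dt = T/N = 1.000000; dx = sigma*sqrt(3*dt) = 0.277128
u = exp(dx) = 1.319335; d = 1/u = 0.757957
p_u = 0.250022, p_m = 0.666667, p_d = 0.083312
Discount per step: exp(-r*dt) = 0.942707
Stock lattice S(k, j) with j the centered position index:
  k=0: S(0,+0) = 11.0000
  k=1: S(1,-1) = 8.3375; S(1,+0) = 11.0000; S(1,+1) = 14.5127
  k=2: S(2,-2) = 6.3195; S(2,-1) = 8.3375; S(2,+0) = 11.0000; S(2,+1) = 14.5127; S(2,+2) = 19.1471
Terminal payoffs V(N, j) = max(S_T - K, 0):
  V(2,-2) = 0.000000; V(2,-1) = 0.000000; V(2,+0) = 0.000000; V(2,+1) = 1.582689; V(2,+2) = 6.217105
Backward induction: V(k, j) = exp(-r*dt) * [p_u * V(k+1, j+1) + p_m * V(k+1, j) + p_d * V(k+1, j-1)]
  V(1,-1) = exp(-r*dt) * [p_u*0.000000 + p_m*0.000000 + p_d*0.000000] = 0.000000
  V(1,+0) = exp(-r*dt) * [p_u*1.582689 + p_m*0.000000 + p_d*0.000000] = 0.373035
  V(1,+1) = exp(-r*dt) * [p_u*6.217105 + p_m*1.582689 + p_d*0.000000] = 2.460028
  V(0,+0) = exp(-r*dt) * [p_u*2.460028 + p_m*0.373035 + p_d*0.000000] = 0.814263

Answer: Price = V(0,0) = 0.8143


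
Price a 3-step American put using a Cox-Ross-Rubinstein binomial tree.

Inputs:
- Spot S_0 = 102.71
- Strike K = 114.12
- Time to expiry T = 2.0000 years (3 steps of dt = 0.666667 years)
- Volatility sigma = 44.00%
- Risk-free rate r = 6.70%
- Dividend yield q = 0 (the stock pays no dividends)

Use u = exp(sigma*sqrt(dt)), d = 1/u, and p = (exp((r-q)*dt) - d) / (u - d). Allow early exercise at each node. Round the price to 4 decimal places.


Answer: Price = V(0,0) = 26.2275

Derivation:
dt = T/N = 0.666667
u = exp(sigma*sqrt(dt)) = 1.432267; d = 1/u = 0.698194
p = (exp((r-q)*dt) - d) / (u - d) = 0.473366
Discount per step: exp(-r*dt) = 0.956316
Stock lattice S(k, i) with i counting down-moves:
  k=0: S(0,0) = 102.7100
  k=1: S(1,0) = 147.1081; S(1,1) = 71.7115
  k=2: S(2,0) = 210.6981; S(2,1) = 102.7100; S(2,2) = 50.0685
  k=3: S(3,0) = 301.7760; S(3,1) = 147.1081; S(3,2) = 71.7115; S(3,3) = 34.9575
Terminal payoffs V(N, i) = max(K - S_T, 0):
  V(3,0) = 0.000000; V(3,1) = 0.000000; V(3,2) = 42.408510; V(3,3) = 79.162466
Backward induction: V(k, i) = exp(-r*dt) * [p * V(k+1, i) + (1-p) * V(k+1, i+1)]; then take max(V_cont, immediate exercise) for American.
  V(2,0) = exp(-r*dt) * [p*0.000000 + (1-p)*0.000000] = 0.000000; exercise = 0.000000; V(2,0) = max -> 0.000000
  V(2,1) = exp(-r*dt) * [p*0.000000 + (1-p)*42.408510] = 21.358132; exercise = 11.410000; V(2,1) = max -> 21.358132
  V(2,2) = exp(-r*dt) * [p*42.408510 + (1-p)*79.162466] = 59.066284; exercise = 64.051479; V(2,2) = max -> 64.051479
  V(1,0) = exp(-r*dt) * [p*0.000000 + (1-p)*21.358132] = 10.756563; exercise = 0.000000; V(1,0) = max -> 10.756563
  V(1,1) = exp(-r*dt) * [p*21.358132 + (1-p)*64.051479] = 41.926712; exercise = 42.408510; V(1,1) = max -> 42.408510
  V(0,0) = exp(-r*dt) * [p*10.756563 + (1-p)*42.408510] = 26.227497; exercise = 11.410000; V(0,0) = max -> 26.227497


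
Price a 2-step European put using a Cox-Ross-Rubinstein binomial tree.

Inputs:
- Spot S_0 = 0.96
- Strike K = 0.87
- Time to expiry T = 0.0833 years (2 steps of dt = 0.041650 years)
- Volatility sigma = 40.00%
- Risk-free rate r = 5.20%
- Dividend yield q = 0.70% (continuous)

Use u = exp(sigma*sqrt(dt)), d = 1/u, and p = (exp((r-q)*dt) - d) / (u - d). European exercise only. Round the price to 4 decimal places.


Answer: Price = V(0,0) = 0.0141

Derivation:
dt = T/N = 0.041650
u = exp(sigma*sqrt(dt)) = 1.085058; d = 1/u = 0.921610
p = (exp((r-q)*dt) - d) / (u - d) = 0.491081
Discount per step: exp(-r*dt) = 0.997837
Stock lattice S(k, i) with i counting down-moves:
  k=0: S(0,0) = 0.9600
  k=1: S(1,0) = 1.0417; S(1,1) = 0.8847
  k=2: S(2,0) = 1.1303; S(2,1) = 0.9600; S(2,2) = 0.8154
Terminal payoffs V(N, i) = max(K - S_T, 0):
  V(2,0) = 0.000000; V(2,1) = 0.000000; V(2,2) = 0.054610
Backward induction: V(k, i) = exp(-r*dt) * [p * V(k+1, i) + (1-p) * V(k+1, i+1)].
  V(1,0) = exp(-r*dt) * [p*0.000000 + (1-p)*0.000000] = 0.000000
  V(1,1) = exp(-r*dt) * [p*0.000000 + (1-p)*0.054610] = 0.027732
  V(0,0) = exp(-r*dt) * [p*0.000000 + (1-p)*0.027732] = 0.014083


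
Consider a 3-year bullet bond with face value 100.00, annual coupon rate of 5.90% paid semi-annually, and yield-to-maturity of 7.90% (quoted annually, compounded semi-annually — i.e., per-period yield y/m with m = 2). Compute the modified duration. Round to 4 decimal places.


Coupon per period c = face * coupon_rate / m = 2.950000
Periods per year m = 2; per-period yield y/m = 0.039500
Number of cashflows N = 6
Cashflows (t years, CF_t, discount factor 1/(1+y/m)^(m*t), PV):
  t = 0.5000: CF_t = 2.950000, DF = 0.962001, PV = 2.837903
  t = 1.0000: CF_t = 2.950000, DF = 0.925446, PV = 2.730065
  t = 1.5000: CF_t = 2.950000, DF = 0.890280, PV = 2.626325
  t = 2.0000: CF_t = 2.950000, DF = 0.856450, PV = 2.526528
  t = 2.5000: CF_t = 2.950000, DF = 0.823906, PV = 2.430522
  t = 3.0000: CF_t = 102.950000, DF = 0.792598, PV = 81.597976
Price P = sum_t PV_t = 94.749319
First compute Macaulay numerator sum_t t * PV_t:
  t * PV_t at t = 0.5000: 1.418951
  t * PV_t at t = 1.0000: 2.730065
  t * PV_t at t = 1.5000: 3.939488
  t * PV_t at t = 2.0000: 5.053055
  t * PV_t at t = 2.5000: 6.076305
  t * PV_t at t = 3.0000: 244.793929
Macaulay duration D = 264.011794 / 94.749319 = 2.786424
Modified duration = D / (1 + y/m) = 2.786424 / (1 + 0.039500) = 2.680543

Answer: Modified duration = 2.6805


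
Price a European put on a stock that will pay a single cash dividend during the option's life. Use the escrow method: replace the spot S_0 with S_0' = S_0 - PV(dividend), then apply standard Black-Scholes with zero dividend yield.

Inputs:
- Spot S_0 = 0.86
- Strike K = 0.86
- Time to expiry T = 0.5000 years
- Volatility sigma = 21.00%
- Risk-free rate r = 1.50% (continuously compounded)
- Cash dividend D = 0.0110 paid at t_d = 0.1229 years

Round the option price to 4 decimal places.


Answer: Price = 0.0527

Derivation:
PV(D) = D * exp(-r * t_d) = 0.0110 * 0.99815820 = 0.01097974
S_0' = S_0 - PV(D) = 0.8600 - 0.01097974 = 0.84902026
d1 = (ln(S_0'/K) + (r + sigma^2/2)*T) / (sigma*sqrt(T)) = 0.03822188
d2 = d1 - sigma*sqrt(T) = -0.11027054
exp(-rT) = 0.99252805
N(-d1) = 0.48475539; N(-d2) = 0.54390259
P = K * exp(-rT) * N(-d2) - S_0' * N(-d1) = 0.8600 * 0.99252805 * 0.54390259 - 0.84902026 * 0.48475539 = 0.0527


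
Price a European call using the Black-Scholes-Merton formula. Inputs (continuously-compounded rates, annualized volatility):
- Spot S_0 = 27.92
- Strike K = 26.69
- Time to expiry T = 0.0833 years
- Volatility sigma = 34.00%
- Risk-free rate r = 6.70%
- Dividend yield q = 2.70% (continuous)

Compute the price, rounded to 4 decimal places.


d1 = (ln(S/K) + (r - q + 0.5*sigma^2) * T) / (sigma * sqrt(T)) = 0.54214920
d2 = d1 - sigma * sqrt(T) = 0.44401929
exp(-rT) = 0.99443445; exp(-qT) = 0.99775343
C = S_0 * exp(-qT) * N(d1) - K * exp(-rT) * N(d2)
N(d1) = 0.70614214; N(d2) = 0.67148568
C = 27.9200 * 0.99775343 * 0.70614214 - 26.6900 * 0.99443445 * 0.67148568 = 1.8490

Answer: Price = 1.8490


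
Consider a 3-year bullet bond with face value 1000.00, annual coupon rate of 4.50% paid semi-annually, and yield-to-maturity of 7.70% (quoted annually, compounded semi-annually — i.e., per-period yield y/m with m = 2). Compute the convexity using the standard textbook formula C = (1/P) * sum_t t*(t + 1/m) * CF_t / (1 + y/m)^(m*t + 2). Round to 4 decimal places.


Coupon per period c = face * coupon_rate / m = 22.500000
Periods per year m = 2; per-period yield y/m = 0.038500
Number of cashflows N = 6
Cashflows (t years, CF_t, discount factor 1/(1+y/m)^(m*t), PV):
  t = 0.5000: CF_t = 22.500000, DF = 0.962927, PV = 21.665864
  t = 1.0000: CF_t = 22.500000, DF = 0.927229, PV = 20.862652
  t = 1.5000: CF_t = 22.500000, DF = 0.892854, PV = 20.089217
  t = 2.0000: CF_t = 22.500000, DF = 0.859754, PV = 19.344456
  t = 2.5000: CF_t = 22.500000, DF = 0.827880, PV = 18.627304
  t = 3.0000: CF_t = 1022.500000, DF = 0.797188, PV = 815.125184
Price P = sum_t PV_t = 915.714678
Convexity numerator sum_t t*(t + 1/m) * CF_t / (1+y/m)^(m*t + 2):
  t = 0.5000: term = 10.044609
  t = 1.0000: term = 29.016684
  t = 1.5000: term = 55.881913
  t = 2.0000: term = 89.683700
  t = 2.5000: term = 129.538324
  t = 3.0000: term = 7935.980806
Convexity = (1/P) * sum = 8250.146037 / 915.714678 = 9.009516

Answer: Convexity = 9.0095


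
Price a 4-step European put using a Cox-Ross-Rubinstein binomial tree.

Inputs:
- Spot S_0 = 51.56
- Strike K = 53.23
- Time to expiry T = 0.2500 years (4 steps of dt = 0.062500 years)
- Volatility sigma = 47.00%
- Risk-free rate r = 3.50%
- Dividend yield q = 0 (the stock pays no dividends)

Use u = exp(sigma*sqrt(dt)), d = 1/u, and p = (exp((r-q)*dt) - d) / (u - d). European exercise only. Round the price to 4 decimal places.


dt = T/N = 0.062500
u = exp(sigma*sqrt(dt)) = 1.124682; d = 1/u = 0.889141
p = (exp((r-q)*dt) - d) / (u - d) = 0.479956
Discount per step: exp(-r*dt) = 0.997815
Stock lattice S(k, i) with i counting down-moves:
  k=0: S(0,0) = 51.5600
  k=1: S(1,0) = 57.9886; S(1,1) = 45.8441
  k=2: S(2,0) = 65.2187; S(2,1) = 51.5600; S(2,2) = 40.7618
  k=3: S(3,0) = 73.3503; S(3,1) = 57.9886; S(3,2) = 45.8441; S(3,3) = 36.2430
  k=4: S(4,0) = 82.4957; S(4,1) = 65.2187; S(4,2) = 51.5600; S(4,3) = 40.7618; S(4,4) = 32.2251
Terminal payoffs V(N, i) = max(K - S_T, 0):
  V(4,0) = 0.000000; V(4,1) = 0.000000; V(4,2) = 1.670000; V(4,3) = 12.468167; V(4,4) = 21.004883
Backward induction: V(k, i) = exp(-r*dt) * [p * V(k+1, i) + (1-p) * V(k+1, i+1)].
  V(3,0) = exp(-r*dt) * [p*0.000000 + (1-p)*0.000000] = 0.000000
  V(3,1) = exp(-r*dt) * [p*0.000000 + (1-p)*1.670000] = 0.866576
  V(3,2) = exp(-r*dt) * [p*1.670000 + (1-p)*12.468167] = 7.269602
  V(3,3) = exp(-r*dt) * [p*12.468167 + (1-p)*21.004883] = 16.870690
  V(2,0) = exp(-r*dt) * [p*0.000000 + (1-p)*0.866576] = 0.449673
  V(2,1) = exp(-r*dt) * [p*0.866576 + (1-p)*7.269602] = 4.187261
  V(2,2) = exp(-r*dt) * [p*7.269602 + (1-p)*16.870690] = 12.235794
  V(1,0) = exp(-r*dt) * [p*0.449673 + (1-p)*4.187261] = 2.388153
  V(1,1) = exp(-r*dt) * [p*4.187261 + (1-p)*12.235794] = 8.354557
  V(0,0) = exp(-r*dt) * [p*2.388153 + (1-p)*8.354557] = 5.478947

Answer: Price = V(0,0) = 5.4789


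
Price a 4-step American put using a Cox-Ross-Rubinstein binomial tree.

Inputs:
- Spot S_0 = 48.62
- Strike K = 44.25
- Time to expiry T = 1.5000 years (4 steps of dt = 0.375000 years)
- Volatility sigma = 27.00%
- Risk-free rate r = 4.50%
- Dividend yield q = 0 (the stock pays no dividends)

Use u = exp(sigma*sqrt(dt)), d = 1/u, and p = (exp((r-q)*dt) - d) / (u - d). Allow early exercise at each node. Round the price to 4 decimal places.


dt = T/N = 0.375000
u = exp(sigma*sqrt(dt)) = 1.179795; d = 1/u = 0.847605
p = (exp((r-q)*dt) - d) / (u - d) = 0.509989
Discount per step: exp(-r*dt) = 0.983267
Stock lattice S(k, i) with i counting down-moves:
  k=0: S(0,0) = 48.6200
  k=1: S(1,0) = 57.3616; S(1,1) = 41.2106
  k=2: S(2,0) = 67.6749; S(2,1) = 48.6200; S(2,2) = 34.9303
  k=3: S(3,0) = 79.8426; S(3,1) = 57.3616; S(3,2) = 41.2106; S(3,3) = 29.6071
  k=4: S(4,0) = 94.1978; S(4,1) = 67.6749; S(4,2) = 48.6200; S(4,3) = 34.9303; S(4,4) = 25.0951
Terminal payoffs V(N, i) = max(K - S_T, 0):
  V(4,0) = 0.000000; V(4,1) = 0.000000; V(4,2) = 0.000000; V(4,3) = 9.319728; V(4,4) = 19.154897
Backward induction: V(k, i) = exp(-r*dt) * [p * V(k+1, i) + (1-p) * V(k+1, i+1)]; then take max(V_cont, immediate exercise) for American.
  V(3,0) = exp(-r*dt) * [p*0.000000 + (1-p)*0.000000] = 0.000000; exercise = 0.000000; V(3,0) = max -> 0.000000
  V(3,1) = exp(-r*dt) * [p*0.000000 + (1-p)*0.000000] = 0.000000; exercise = 0.000000; V(3,1) = max -> 0.000000
  V(3,2) = exp(-r*dt) * [p*0.000000 + (1-p)*9.319728] = 4.490351; exercise = 3.039445; V(3,2) = max -> 4.490351
  V(3,3) = exp(-r*dt) * [p*9.319728 + (1-p)*19.154897] = 13.902473; exercise = 14.642927; V(3,3) = max -> 14.642927
  V(2,0) = exp(-r*dt) * [p*0.000000 + (1-p)*0.000000] = 0.000000; exercise = 0.000000; V(2,0) = max -> 0.000000
  V(2,1) = exp(-r*dt) * [p*0.000000 + (1-p)*4.490351] = 2.163502; exercise = 0.000000; V(2,1) = max -> 2.163502
  V(2,2) = exp(-r*dt) * [p*4.490351 + (1-p)*14.642927] = 9.306838; exercise = 9.319728; V(2,2) = max -> 9.319728
  V(1,0) = exp(-r*dt) * [p*0.000000 + (1-p)*2.163502] = 1.042400; exercise = 0.000000; V(1,0) = max -> 1.042400
  V(1,1) = exp(-r*dt) * [p*2.163502 + (1-p)*9.319728] = 5.575250; exercise = 3.039445; V(1,1) = max -> 5.575250
  V(0,0) = exp(-r*dt) * [p*1.042400 + (1-p)*5.575250] = 3.208936; exercise = 0.000000; V(0,0) = max -> 3.208936

Answer: Price = V(0,0) = 3.2089


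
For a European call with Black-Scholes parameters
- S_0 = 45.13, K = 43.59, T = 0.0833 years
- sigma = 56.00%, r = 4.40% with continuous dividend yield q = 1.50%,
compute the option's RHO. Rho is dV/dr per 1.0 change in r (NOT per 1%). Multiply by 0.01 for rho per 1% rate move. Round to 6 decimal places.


Answer: Rho = 2.023062

Derivation:
d1 = 0.3105729782; d2 = 0.1489472377
phi(d1) = 0.3801587613; exp(-qT) = 0.9987512803; exp(-rT) = 0.9963415086
N(d2) = 0.5592023667
Rho = K*T*exp(-rT)*N(d2) = 43.5900 * 0.0833 * 0.9963415086 * 0.5592023667 = 2.023062


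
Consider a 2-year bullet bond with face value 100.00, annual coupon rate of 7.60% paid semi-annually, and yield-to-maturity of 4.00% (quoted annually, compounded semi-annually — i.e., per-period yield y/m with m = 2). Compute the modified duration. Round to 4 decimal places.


Answer: Modified duration = 1.8596

Derivation:
Coupon per period c = face * coupon_rate / m = 3.800000
Periods per year m = 2; per-period yield y/m = 0.020000
Number of cashflows N = 4
Cashflows (t years, CF_t, discount factor 1/(1+y/m)^(m*t), PV):
  t = 0.5000: CF_t = 3.800000, DF = 0.980392, PV = 3.725490
  t = 1.0000: CF_t = 3.800000, DF = 0.961169, PV = 3.652441
  t = 1.5000: CF_t = 3.800000, DF = 0.942322, PV = 3.580825
  t = 2.0000: CF_t = 103.800000, DF = 0.923845, PV = 95.895155
Price P = sum_t PV_t = 106.853912
First compute Macaulay numerator sum_t t * PV_t:
  t * PV_t at t = 0.5000: 1.862745
  t * PV_t at t = 1.0000: 3.652441
  t * PV_t at t = 1.5000: 5.371237
  t * PV_t at t = 2.0000: 191.790310
Macaulay duration D = 202.676734 / 106.853912 = 1.896765
Modified duration = D / (1 + y/m) = 1.896765 / (1 + 0.020000) = 1.859573


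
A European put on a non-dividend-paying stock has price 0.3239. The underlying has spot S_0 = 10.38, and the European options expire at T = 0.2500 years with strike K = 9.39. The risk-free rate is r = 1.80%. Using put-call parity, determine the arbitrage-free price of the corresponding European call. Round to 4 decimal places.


Answer: Call price = 1.3561

Derivation:
Put-call parity: C - P = S_0 * exp(-qT) - K * exp(-rT).
S_0 * exp(-qT) = 10.3800 * 1.00000000 = 10.38000000
K * exp(-rT) = 9.3900 * 0.99551011 = 9.34783993
C = P + S*exp(-qT) - K*exp(-rT)
C = 0.3239 + 10.38000000 - 9.34783993 = 1.3561


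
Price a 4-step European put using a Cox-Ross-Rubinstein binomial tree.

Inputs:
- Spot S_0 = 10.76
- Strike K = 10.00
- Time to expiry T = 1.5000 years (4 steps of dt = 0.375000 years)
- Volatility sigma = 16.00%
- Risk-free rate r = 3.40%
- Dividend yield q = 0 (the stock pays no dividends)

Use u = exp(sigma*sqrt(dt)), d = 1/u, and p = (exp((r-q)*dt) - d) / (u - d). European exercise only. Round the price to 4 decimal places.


dt = T/N = 0.375000
u = exp(sigma*sqrt(dt)) = 1.102940; d = 1/u = 0.906667
p = (exp((r-q)*dt) - d) / (u - d) = 0.540901
Discount per step: exp(-r*dt) = 0.987331
Stock lattice S(k, i) with i counting down-moves:
  k=0: S(0,0) = 10.7600
  k=1: S(1,0) = 11.8676; S(1,1) = 9.7557
  k=2: S(2,0) = 13.0893; S(2,1) = 10.7600; S(2,2) = 8.8452
  k=3: S(3,0) = 14.4367; S(3,1) = 11.8676; S(3,2) = 9.7557; S(3,3) = 8.0197
  k=4: S(4,0) = 15.9228; S(4,1) = 13.0893; S(4,2) = 10.7600; S(4,3) = 8.8452; S(4,4) = 7.2712
Terminal payoffs V(N, i) = max(K - S_T, 0):
  V(4,0) = 0.000000; V(4,1) = 0.000000; V(4,2) = 0.000000; V(4,3) = 1.154787; V(4,4) = 2.728830
Backward induction: V(k, i) = exp(-r*dt) * [p * V(k+1, i) + (1-p) * V(k+1, i+1)].
  V(3,0) = exp(-r*dt) * [p*0.000000 + (1-p)*0.000000] = 0.000000
  V(3,1) = exp(-r*dt) * [p*0.000000 + (1-p)*0.000000] = 0.000000
  V(3,2) = exp(-r*dt) * [p*0.000000 + (1-p)*1.154787] = 0.523445
  V(3,3) = exp(-r*dt) * [p*1.154787 + (1-p)*2.728830] = 1.853643
  V(2,0) = exp(-r*dt) * [p*0.000000 + (1-p)*0.000000] = 0.000000
  V(2,1) = exp(-r*dt) * [p*0.000000 + (1-p)*0.523445] = 0.237268
  V(2,2) = exp(-r*dt) * [p*0.523445 + (1-p)*1.853643] = 1.119769
  V(1,0) = exp(-r*dt) * [p*0.000000 + (1-p)*0.237268] = 0.107550
  V(1,1) = exp(-r*dt) * [p*0.237268 + (1-p)*1.119769] = 0.634284
  V(0,0) = exp(-r*dt) * [p*0.107550 + (1-p)*0.634284] = 0.344947

Answer: Price = V(0,0) = 0.3449


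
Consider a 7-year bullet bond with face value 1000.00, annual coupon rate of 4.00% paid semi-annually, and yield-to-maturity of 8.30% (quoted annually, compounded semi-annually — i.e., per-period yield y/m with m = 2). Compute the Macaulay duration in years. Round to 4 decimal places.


Coupon per period c = face * coupon_rate / m = 20.000000
Periods per year m = 2; per-period yield y/m = 0.041500
Number of cashflows N = 14
Cashflows (t years, CF_t, discount factor 1/(1+y/m)^(m*t), PV):
  t = 0.5000: CF_t = 20.000000, DF = 0.960154, PV = 19.203072
  t = 1.0000: CF_t = 20.000000, DF = 0.921895, PV = 18.437900
  t = 1.5000: CF_t = 20.000000, DF = 0.885161, PV = 17.703216
  t = 2.0000: CF_t = 20.000000, DF = 0.849890, PV = 16.997807
  t = 2.5000: CF_t = 20.000000, DF = 0.816025, PV = 16.320506
  t = 3.0000: CF_t = 20.000000, DF = 0.783510, PV = 15.670193
  t = 3.5000: CF_t = 20.000000, DF = 0.752290, PV = 15.045793
  t = 4.0000: CF_t = 20.000000, DF = 0.722314, PV = 14.446272
  t = 4.5000: CF_t = 20.000000, DF = 0.693532, PV = 13.870641
  t = 5.0000: CF_t = 20.000000, DF = 0.665897, PV = 13.317946
  t = 5.5000: CF_t = 20.000000, DF = 0.639364, PV = 12.787274
  t = 6.0000: CF_t = 20.000000, DF = 0.613887, PV = 12.277748
  t = 6.5000: CF_t = 20.000000, DF = 0.589426, PV = 11.788524
  t = 7.0000: CF_t = 1020.000000, DF = 0.565940, PV = 577.258494
Price P = sum_t PV_t = 775.125387
Macaulay numerator sum_t t * PV_t:
  t * PV_t at t = 0.5000: 9.601536
  t * PV_t at t = 1.0000: 18.437900
  t * PV_t at t = 1.5000: 26.554824
  t * PV_t at t = 2.0000: 33.995614
  t * PV_t at t = 2.5000: 40.801265
  t * PV_t at t = 3.0000: 47.010579
  t * PV_t at t = 3.5000: 52.660275
  t * PV_t at t = 4.0000: 57.785090
  t * PV_t at t = 4.5000: 62.417884
  t * PV_t at t = 5.0000: 66.589730
  t * PV_t at t = 5.5000: 70.330008
  t * PV_t at t = 6.0000: 73.666486
  t * PV_t at t = 6.5000: 76.625406
  t * PV_t at t = 7.0000: 4040.809456
Macaulay duration D = (sum_t t * PV_t) / P = 4677.286054 / 775.125387 = 6.034232

Answer: Macaulay duration = 6.0342 years


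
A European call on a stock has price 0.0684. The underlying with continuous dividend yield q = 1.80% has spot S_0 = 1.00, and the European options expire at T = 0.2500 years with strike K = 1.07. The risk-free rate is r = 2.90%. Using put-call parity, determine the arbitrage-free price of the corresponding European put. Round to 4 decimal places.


Answer: Put price = 0.1352

Derivation:
Put-call parity: C - P = S_0 * exp(-qT) - K * exp(-rT).
S_0 * exp(-qT) = 1.0000 * 0.99551011 = 0.99551011
K * exp(-rT) = 1.0700 * 0.99277622 = 1.06227055
P = C - S*exp(-qT) + K*exp(-rT)
P = 0.0684 - 0.99551011 + 1.06227055 = 0.1352


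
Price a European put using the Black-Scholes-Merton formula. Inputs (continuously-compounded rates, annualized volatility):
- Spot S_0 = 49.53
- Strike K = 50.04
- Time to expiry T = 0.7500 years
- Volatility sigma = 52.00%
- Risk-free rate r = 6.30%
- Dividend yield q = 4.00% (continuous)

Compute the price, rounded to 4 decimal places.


Answer: Price = 8.3663

Derivation:
d1 = (ln(S/K) + (r - q + 0.5*sigma^2) * T) / (sigma * sqrt(T)) = 0.24072367
d2 = d1 - sigma * sqrt(T) = -0.20960954
exp(-rT) = 0.95384891; exp(-qT) = 0.97044553
P = K * exp(-rT) * N(-d2) - S_0 * exp(-qT) * N(-d1)
N(-d1) = 0.40488465; N(-d2) = 0.58301379
P = 50.0400 * 0.95384891 * 0.58301379 - 49.5300 * 0.97044553 * 0.40488465 = 8.3663


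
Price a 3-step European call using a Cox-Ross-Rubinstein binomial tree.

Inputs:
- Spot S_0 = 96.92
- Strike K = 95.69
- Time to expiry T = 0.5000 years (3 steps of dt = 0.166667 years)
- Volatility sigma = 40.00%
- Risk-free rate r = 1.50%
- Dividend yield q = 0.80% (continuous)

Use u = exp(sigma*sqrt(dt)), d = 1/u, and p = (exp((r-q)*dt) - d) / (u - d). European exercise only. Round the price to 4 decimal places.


Answer: Price = V(0,0) = 12.4617

Derivation:
dt = T/N = 0.166667
u = exp(sigma*sqrt(dt)) = 1.177389; d = 1/u = 0.849337
p = (exp((r-q)*dt) - d) / (u - d) = 0.462824
Discount per step: exp(-r*dt) = 0.997503
Stock lattice S(k, i) with i counting down-moves:
  k=0: S(0,0) = 96.9200
  k=1: S(1,0) = 114.1125; S(1,1) = 82.3177
  k=2: S(2,0) = 134.3549; S(2,1) = 96.9200; S(2,2) = 69.9155
  k=3: S(3,0) = 158.1879; S(3,1) = 114.1125; S(3,2) = 82.3177; S(3,3) = 59.3818
Terminal payoffs V(N, i) = max(S_T - K, 0):
  V(3,0) = 62.497944; V(3,1) = 18.422547; V(3,2) = 0.000000; V(3,3) = 0.000000
Backward induction: V(k, i) = exp(-r*dt) * [p * V(k+1, i) + (1-p) * V(k+1, i+1)].
  V(2,0) = exp(-r*dt) * [p*62.497944 + (1-p)*18.422547] = 38.724768
  V(2,1) = exp(-r*dt) * [p*18.422547 + (1-p)*0.000000] = 8.505109
  V(2,2) = exp(-r*dt) * [p*0.000000 + (1-p)*0.000000] = 0.000000
  V(1,0) = exp(-r*dt) * [p*38.724768 + (1-p)*8.505109] = 22.435336
  V(1,1) = exp(-r*dt) * [p*8.505109 + (1-p)*0.000000] = 3.926540
  V(0,0) = exp(-r*dt) * [p*22.435336 + (1-p)*3.926540] = 12.461663


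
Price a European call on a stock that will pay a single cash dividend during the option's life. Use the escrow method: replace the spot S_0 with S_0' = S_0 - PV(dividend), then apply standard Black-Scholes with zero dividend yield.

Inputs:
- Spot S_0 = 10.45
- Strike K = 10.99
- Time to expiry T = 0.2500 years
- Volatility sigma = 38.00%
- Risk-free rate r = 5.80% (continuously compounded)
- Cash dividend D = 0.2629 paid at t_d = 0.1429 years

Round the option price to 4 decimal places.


PV(D) = D * exp(-r * t_d) = 0.2629 * 0.99174605 = 0.26073004
S_0' = S_0 - PV(D) = 10.4500 - 0.26073004 = 10.18926996
d1 = (ln(S_0'/K) + (r + sigma^2/2)*T) / (sigma*sqrt(T)) = -0.22684509
d2 = d1 - sigma*sqrt(T) = -0.41684509
exp(-rT) = 0.98560462
N(d1) = 0.41027210; N(d2) = 0.33839586
C = S_0' * N(d1) - K * exp(-rT) * N(d2) = 10.18926996 * 0.41027210 - 10.9900 * 0.98560462 * 0.33839586 = 0.5149

Answer: Price = 0.5149


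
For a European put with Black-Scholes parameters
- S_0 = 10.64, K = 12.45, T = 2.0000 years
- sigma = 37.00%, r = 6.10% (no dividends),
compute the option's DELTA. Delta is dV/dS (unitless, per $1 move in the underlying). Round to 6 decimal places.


d1 = 0.1945496542; d2 = -0.3287093639
phi(d1) = 0.3914633755; exp(-qT) = 1.0000000000; exp(-rT) = 0.8851483685
N(-d1) = 0.4228727600
Delta = -exp(-qT) * N(-d1) = -1.0000000000 * 0.4228727600 = -0.422873

Answer: Delta = -0.422873


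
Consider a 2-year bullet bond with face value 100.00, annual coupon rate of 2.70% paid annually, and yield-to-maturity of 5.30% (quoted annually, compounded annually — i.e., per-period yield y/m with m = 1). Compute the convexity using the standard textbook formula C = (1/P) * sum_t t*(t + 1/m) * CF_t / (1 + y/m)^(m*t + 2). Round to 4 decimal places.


Coupon per period c = face * coupon_rate / m = 2.700000
Periods per year m = 1; per-period yield y/m = 0.053000
Number of cashflows N = 2
Cashflows (t years, CF_t, discount factor 1/(1+y/m)^(m*t), PV):
  t = 1.0000: CF_t = 2.700000, DF = 0.949668, PV = 2.564103
  t = 2.0000: CF_t = 102.700000, DF = 0.901869, PV = 92.621903
Price P = sum_t PV_t = 95.186006
Convexity numerator sum_t t*(t + 1/m) * CF_t / (1+y/m)^(m*t + 2):
  t = 1.0000: term = 4.624967
  t = 2.0000: term = 501.196707
Convexity = (1/P) * sum = 505.821674 / 95.186006 = 5.314034

Answer: Convexity = 5.3140


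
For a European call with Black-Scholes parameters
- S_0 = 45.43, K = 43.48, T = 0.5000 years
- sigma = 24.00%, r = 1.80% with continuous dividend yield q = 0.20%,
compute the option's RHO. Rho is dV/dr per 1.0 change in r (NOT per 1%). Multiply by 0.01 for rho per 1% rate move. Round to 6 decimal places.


Answer: Rho = 12.655173

Derivation:
d1 = 0.3905092512; d2 = 0.2208036237
phi(d1) = 0.3696542126; exp(-qT) = 0.9990004998; exp(-rT) = 0.9910403788
N(d2) = 0.5873773291
Rho = K*T*exp(-rT)*N(d2) = 43.4800 * 0.5000 * 0.9910403788 * 0.5873773291 = 12.655173


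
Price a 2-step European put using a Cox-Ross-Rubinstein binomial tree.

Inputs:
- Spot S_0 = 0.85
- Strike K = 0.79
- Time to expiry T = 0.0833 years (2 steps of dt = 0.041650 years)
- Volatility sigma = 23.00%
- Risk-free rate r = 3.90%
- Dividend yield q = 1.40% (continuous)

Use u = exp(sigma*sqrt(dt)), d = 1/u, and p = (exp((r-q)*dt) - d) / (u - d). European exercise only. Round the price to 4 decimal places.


dt = T/N = 0.041650
u = exp(sigma*sqrt(dt)) = 1.048058; d = 1/u = 0.954145
p = (exp((r-q)*dt) - d) / (u - d) = 0.499361
Discount per step: exp(-r*dt) = 0.998377
Stock lattice S(k, i) with i counting down-moves:
  k=0: S(0,0) = 0.8500
  k=1: S(1,0) = 0.8908; S(1,1) = 0.8110
  k=2: S(2,0) = 0.9337; S(2,1) = 0.8500; S(2,2) = 0.7738
Terminal payoffs V(N, i) = max(K - S_T, 0):
  V(2,0) = 0.000000; V(2,1) = 0.000000; V(2,2) = 0.016166
Backward induction: V(k, i) = exp(-r*dt) * [p * V(k+1, i) + (1-p) * V(k+1, i+1)].
  V(1,0) = exp(-r*dt) * [p*0.000000 + (1-p)*0.000000] = 0.000000
  V(1,1) = exp(-r*dt) * [p*0.000000 + (1-p)*0.016166] = 0.008080
  V(0,0) = exp(-r*dt) * [p*0.000000 + (1-p)*0.008080] = 0.004039

Answer: Price = V(0,0) = 0.0040


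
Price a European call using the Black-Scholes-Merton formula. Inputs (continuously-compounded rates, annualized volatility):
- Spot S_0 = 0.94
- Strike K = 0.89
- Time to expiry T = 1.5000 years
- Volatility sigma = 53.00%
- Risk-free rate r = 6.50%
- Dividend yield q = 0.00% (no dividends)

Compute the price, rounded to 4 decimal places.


Answer: Price = 0.2945

Derivation:
d1 = (ln(S/K) + (r - q + 0.5*sigma^2) * T) / (sigma * sqrt(T)) = 0.55896649
d2 = d1 - sigma * sqrt(T) = -0.09014829
exp(-rT) = 0.90710234; exp(-qT) = 1.00000000
C = S_0 * exp(-qT) * N(d1) - K * exp(-rT) * N(d2)
N(d1) = 0.71190771; N(d2) = 0.46408469
C = 0.9400 * 1.00000000 * 0.71190771 - 0.8900 * 0.90710234 * 0.46408469 = 0.2945


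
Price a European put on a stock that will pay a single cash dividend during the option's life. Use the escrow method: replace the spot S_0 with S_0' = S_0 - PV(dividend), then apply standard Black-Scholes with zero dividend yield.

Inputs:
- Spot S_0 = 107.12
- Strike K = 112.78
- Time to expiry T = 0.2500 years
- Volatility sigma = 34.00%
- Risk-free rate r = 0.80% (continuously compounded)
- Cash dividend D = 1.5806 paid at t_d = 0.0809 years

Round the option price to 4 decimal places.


Answer: Price = 11.4153

Derivation:
PV(D) = D * exp(-r * t_d) = 1.5806 * 0.99935301 = 1.57957737
S_0' = S_0 - PV(D) = 107.1200 - 1.57957737 = 105.54042263
d1 = (ln(S_0'/K) + (r + sigma^2/2)*T) / (sigma*sqrt(T)) = -0.29349992
d2 = d1 - sigma*sqrt(T) = -0.46349992
exp(-rT) = 0.99800200
N(-d1) = 0.61542997; N(-d2) = 0.67849696
P = K * exp(-rT) * N(-d2) - S_0' * N(-d1) = 112.7800 * 0.99800200 * 0.67849696 - 105.54042263 * 0.61542997 = 11.4153


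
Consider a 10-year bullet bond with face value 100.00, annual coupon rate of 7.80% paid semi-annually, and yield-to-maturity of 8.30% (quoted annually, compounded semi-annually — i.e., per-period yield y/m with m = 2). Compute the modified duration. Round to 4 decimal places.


Answer: Modified duration = 6.7858

Derivation:
Coupon per period c = face * coupon_rate / m = 3.900000
Periods per year m = 2; per-period yield y/m = 0.041500
Number of cashflows N = 20
Cashflows (t years, CF_t, discount factor 1/(1+y/m)^(m*t), PV):
  t = 0.5000: CF_t = 3.900000, DF = 0.960154, PV = 3.744599
  t = 1.0000: CF_t = 3.900000, DF = 0.921895, PV = 3.595390
  t = 1.5000: CF_t = 3.900000, DF = 0.885161, PV = 3.452127
  t = 2.0000: CF_t = 3.900000, DF = 0.849890, PV = 3.314572
  t = 2.5000: CF_t = 3.900000, DF = 0.816025, PV = 3.182499
  t = 3.0000: CF_t = 3.900000, DF = 0.783510, PV = 3.055688
  t = 3.5000: CF_t = 3.900000, DF = 0.752290, PV = 2.933930
  t = 4.0000: CF_t = 3.900000, DF = 0.722314, PV = 2.817023
  t = 4.5000: CF_t = 3.900000, DF = 0.693532, PV = 2.704775
  t = 5.0000: CF_t = 3.900000, DF = 0.665897, PV = 2.596999
  t = 5.5000: CF_t = 3.900000, DF = 0.639364, PV = 2.493518
  t = 6.0000: CF_t = 3.900000, DF = 0.613887, PV = 2.394161
  t = 6.5000: CF_t = 3.900000, DF = 0.589426, PV = 2.298762
  t = 7.0000: CF_t = 3.900000, DF = 0.565940, PV = 2.207165
  t = 7.5000: CF_t = 3.900000, DF = 0.543389, PV = 2.119217
  t = 8.0000: CF_t = 3.900000, DF = 0.521737, PV = 2.034774
  t = 8.5000: CF_t = 3.900000, DF = 0.500948, PV = 1.953696
  t = 9.0000: CF_t = 3.900000, DF = 0.480987, PV = 1.875848
  t = 9.5000: CF_t = 3.900000, DF = 0.461821, PV = 1.801102
  t = 10.0000: CF_t = 103.900000, DF = 0.443419, PV = 46.071257
Price P = sum_t PV_t = 96.647104
First compute Macaulay numerator sum_t t * PV_t:
  t * PV_t at t = 0.5000: 1.872300
  t * PV_t at t = 1.0000: 3.595390
  t * PV_t at t = 1.5000: 5.178191
  t * PV_t at t = 2.0000: 6.629145
  t * PV_t at t = 2.5000: 7.956247
  t * PV_t at t = 3.0000: 9.167063
  t * PV_t at t = 3.5000: 10.268754
  t * PV_t at t = 4.0000: 11.268093
  t * PV_t at t = 4.5000: 12.171487
  t * PV_t at t = 5.0000: 12.984997
  t * PV_t at t = 5.5000: 13.714352
  t * PV_t at t = 6.0000: 14.364965
  t * PV_t at t = 6.5000: 14.941954
  t * PV_t at t = 7.0000: 15.450154
  t * PV_t at t = 7.5000: 15.894130
  t * PV_t at t = 8.0000: 16.278193
  t * PV_t at t = 8.5000: 16.606414
  t * PV_t at t = 9.0000: 16.882633
  t * PV_t at t = 9.5000: 17.110472
  t * PV_t at t = 10.0000: 460.712570
Macaulay duration D = 683.047504 / 96.647104 = 7.067439
Modified duration = D / (1 + y/m) = 7.067439 / (1 + 0.041500) = 6.785827


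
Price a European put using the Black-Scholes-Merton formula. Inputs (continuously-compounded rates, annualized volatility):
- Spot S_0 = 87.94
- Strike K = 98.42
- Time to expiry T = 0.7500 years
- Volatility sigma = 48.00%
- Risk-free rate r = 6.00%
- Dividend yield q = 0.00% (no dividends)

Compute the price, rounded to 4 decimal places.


Answer: Price = 18.2550

Derivation:
d1 = (ln(S/K) + (r - q + 0.5*sigma^2) * T) / (sigma * sqrt(T)) = 0.04525158
d2 = d1 - sigma * sqrt(T) = -0.37044061
exp(-rT) = 0.95599748; exp(-qT) = 1.00000000
P = K * exp(-rT) * N(-d2) - S_0 * exp(-qT) * N(-d1)
N(-d1) = 0.48195339; N(-d2) = 0.64447289
P = 98.4200 * 0.95599748 * 0.64447289 - 87.9400 * 1.00000000 * 0.48195339 = 18.2550
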